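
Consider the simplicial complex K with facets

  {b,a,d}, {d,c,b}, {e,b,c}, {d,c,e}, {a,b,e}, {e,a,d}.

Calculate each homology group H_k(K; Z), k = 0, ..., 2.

H_0 = Z,  H_1 = 0,  H_2 = Z.

We work with the vertex ordering a < b < c < d < e. The simplices of K, each written with vertices in increasing order, are:

  0-simplices (5): a, b, c, d, e
  1-simplices (9): ab, ad, ae, bc, bd, be, cd, ce, de
  2-simplices (6): abd, abe, ade, bcd, bce, cde

Hence C_0 ≅ Z^5, C_1 ≅ Z^9, C_2 ≅ Z^6.

The boundary map ∂_1: C_1 → C_0 is given by ∂[p,q] = [q] − [p]. For instance
  ∂bc = c − b.
The 5×9 boundary matrix has rank 4 and Smith normal form diag(1,1,1,1).

∂_2: C_2 → C_1 maps a triangle to the signed sum of its edges. For instance
  ∂ade = de − ae + ad,
  ∂abe = be − ae + ab.
The 9×6 boundary matrix has rank 5 and Smith normal form diag(1,1,1,1,1).

Computing H_k = (kernel of ∂_k) / (image of ∂_{k+1}):

  H_0: rank C_0 − rank ∂_1 = 5 − 4 = 1, and the invariant factors of ∂_1 are all 1, so H_0 ≅ Z.
  H_1: rank ker ∂_1 − rank ∂_2 = (9 − 4) − 5 = 0, and the invariant factors of ∂_2 are all 1, so H_1 ≅ 0.
  H_2: rank ker ∂_2 − rank ∂_3 = (6 − 5) − 0 = 1, and there is no ∂_3, so H_2 ≅ Z.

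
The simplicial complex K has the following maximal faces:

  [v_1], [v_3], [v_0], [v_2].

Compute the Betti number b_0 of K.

b_0 = 4.

K has 4 vertices.
rank ∂_0 = 0, rank ∂_1 = 0 ⇒ b_0 = 4 − 0 − 0 = 4. So H_0 ≅ Z^4.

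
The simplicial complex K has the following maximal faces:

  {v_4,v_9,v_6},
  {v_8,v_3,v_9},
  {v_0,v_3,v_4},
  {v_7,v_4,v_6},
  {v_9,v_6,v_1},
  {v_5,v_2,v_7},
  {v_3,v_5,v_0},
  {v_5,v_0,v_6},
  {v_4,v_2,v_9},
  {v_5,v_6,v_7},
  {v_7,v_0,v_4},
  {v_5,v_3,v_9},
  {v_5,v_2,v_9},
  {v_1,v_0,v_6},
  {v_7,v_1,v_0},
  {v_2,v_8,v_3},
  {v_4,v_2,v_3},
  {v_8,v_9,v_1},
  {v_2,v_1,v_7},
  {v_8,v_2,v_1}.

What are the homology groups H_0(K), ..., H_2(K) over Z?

H_0 = Z,  H_1 = Z ⊕ Z/2Z,  H_2 = 0.

Fix the vertex order v_0 < v_1 < v_2 < v_3 < v_4 < v_5 < v_6 < v_7 < v_8 < v_9 and write every simplex with vertices in increasing order. Then dim K = 2 and the simplices of K are:

  0-simplices (10): [v_0], [v_1], [v_2], [v_3], [v_4], [v_5], [v_6], [v_7], [v_8], [v_9]
  1-simplices (30): (30 of them)
  2-simplices (20): (20 of them)

giving chain groups C_0 ≅ Z^10, C_1 ≅ Z^30, C_2 ≅ Z^20.

Boundary ∂_1: C_1 → C_0 is given by ∂[p,q] = [q] − [p].
The resulting 10×30 matrix has rank 9, and its Smith normal form has invariant factors (1,1,1,1,1,1,1,1,1).

The boundary map ∂_2: C_2 → C_1 sends each 2-simplex [p,q,r] to [q,r] − [p,r] + [p,q]. For instance
  ∂[v_2,v_4,v_9] = [v_4,v_9] − [v_2,v_9] + [v_2,v_4],
  ∂[v_2,v_3,v_8] = [v_3,v_8] − [v_2,v_8] + [v_2,v_3].
As a 30×20 matrix over Z this has rank 20, with invariant factors (1,1,1,1,1,1,1,1,1,1,1,1,1,1,1,1,1,1,1,2).

Computing H_k = (kernel of ∂_k) / (image of ∂_{k+1}):

  H_0: rank C_0 − rank ∂_1 = 10 − 9 = 1, and the invariant factors of ∂_1 are all 1, so H_0 ≅ Z.
  H_1: rank ker ∂_1 − rank ∂_2 = (30 − 9) − 20 = 1, and ∂_2 has invariant factor 2 > 1, so H_1 ≅ Z ⊕ Z/2Z.
  H_2: rank ker ∂_2 − rank ∂_3 = (20 − 20) − 0 = 0, and there is no ∂_3, so H_2 ≅ 0.

As a check, the Euler characteristic is 10 − 30 + 20 = 0, which agrees with 1 − 1 + 0 = 0.
(K is a triangulation of the Klein bottle.)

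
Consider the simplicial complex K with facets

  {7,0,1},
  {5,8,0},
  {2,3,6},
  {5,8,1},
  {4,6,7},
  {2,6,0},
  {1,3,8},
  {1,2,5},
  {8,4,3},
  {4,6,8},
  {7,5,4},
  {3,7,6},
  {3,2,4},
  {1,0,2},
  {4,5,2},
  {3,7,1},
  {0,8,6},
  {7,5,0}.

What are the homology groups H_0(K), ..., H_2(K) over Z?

K has 9 vertices, 27 edges, 18 triangles.
rank ∂_0 = 0, rank ∂_1 = 8 ⇒ b_0 = 9 − 0 − 8 = 1; all invariant factors of ∂_1 are 1 so no torsion. So H_0 ≅ Z.
rank ∂_1 = 8, rank ∂_2 = 18 ⇒ b_1 = 27 − 8 − 18 = 1; ∂_2 has invariant factor(s) [2] giving torsion. So H_1 ≅ Z × Z/2.
rank ∂_2 = 18, rank ∂_3 = 0 ⇒ b_2 = 18 − 18 − 0 = 0. So H_2 ≅ 0.

H_0 ≅ Z,  H_1 ≅ Z × Z/2,  H_2 = 0.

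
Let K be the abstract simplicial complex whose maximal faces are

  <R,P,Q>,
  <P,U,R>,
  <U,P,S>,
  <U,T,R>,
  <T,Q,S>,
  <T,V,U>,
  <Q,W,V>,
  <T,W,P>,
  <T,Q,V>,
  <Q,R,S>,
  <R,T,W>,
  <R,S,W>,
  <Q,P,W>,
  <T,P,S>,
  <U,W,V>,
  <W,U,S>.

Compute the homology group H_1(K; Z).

H_1 = Z^2.

K has 8 vertices, 24 edges, 16 triangles.
rank ∂_1 = 7, rank ∂_2 = 15 ⇒ b_1 = 24 − 7 − 15 = 2; all invariant factors of ∂_2 are 1 so no torsion. So H_1 = Z^2.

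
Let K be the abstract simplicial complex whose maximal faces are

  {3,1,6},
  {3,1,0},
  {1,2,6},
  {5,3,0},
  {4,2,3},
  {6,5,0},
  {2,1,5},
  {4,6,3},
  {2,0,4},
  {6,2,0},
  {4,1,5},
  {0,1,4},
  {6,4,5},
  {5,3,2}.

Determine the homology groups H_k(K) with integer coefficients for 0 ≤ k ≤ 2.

We work with the vertex ordering 0 < 1 < 2 < 3 < 4 < 5 < 6. The simplices of K, each written with vertices in increasing order, are:

  0-simplices (7): [0], [1], [2], [3], [4], [5], [6]
  1-simplices (21): [0,1], [0,2], [0,3], [0,4], [0,5], [0,6], [1,2], [1,3], [1,4], [1,5], [1,6], [2,3], [2,4], [2,5], [2,6], [3,4], [3,5], [3,6], [4,5], [4,6], [5,6]
  2-simplices (14): [0,1,3], [0,1,4], [0,2,4], [0,2,6], [0,3,5], [0,5,6], [1,2,5], [1,2,6], [1,3,6], [1,4,5], [2,3,4], [2,3,5], [3,4,6], [4,5,6]

giving chain groups C_0 ≅ Z^7, C_1 ≅ Z^21, C_2 ≅ Z^14.

∂_1: C_1 → C_0 is given by ∂[p,q] = [q] − [p].
This gives a 7×21 integer matrix of rank 6; reducing to Smith normal form yields diagonal entries (1,1,1,1,1,1).

∂_2: C_2 → C_1 sends each 2-simplex [p,q,r] to [q,r] − [p,r] + [p,q]. For instance
  ∂[0,1,3] = [1,3] − [0,3] + [0,1],
  ∂[0,3,5] = [3,5] − [0,5] + [0,3].
The 21×14 boundary matrix has rank 13 and Smith normal form diag(1,1,1,1,1,1,1,1,1,1,1,1,1).

From H_k ≅ ker(∂_k) / im(∂_{k+1}) we obtain:

  H_0: rank C_0 − rank ∂_1 = 7 − 6 = 1, and the invariant factors of ∂_1 are all 1, so H_0 = Z.
  H_1: rank ker ∂_1 − rank ∂_2 = (21 − 6) − 13 = 2, and the invariant factors of ∂_2 are all 1, so H_1 = Z^2.
  H_2: rank ker ∂_2 − rank ∂_3 = (14 − 13) − 0 = 1, and there is no ∂_3, so H_2 = Z.

H_0 ≅ Z,  H_1 ≅ Z^2,  H_2 ≅ Z.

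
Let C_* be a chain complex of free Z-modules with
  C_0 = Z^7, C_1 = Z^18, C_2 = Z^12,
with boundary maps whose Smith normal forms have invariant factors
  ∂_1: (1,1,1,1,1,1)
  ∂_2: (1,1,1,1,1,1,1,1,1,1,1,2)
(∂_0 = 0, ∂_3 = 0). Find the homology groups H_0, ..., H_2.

H_0 ≅ Z,  H_1 ≅ Z/2,  H_2 = 0.

H_0: b_0 = 7 − 0 − 6 = 1; torsion from ∂_1 factors > 1: none. So H_0 ≅ Z.
H_1: b_1 = 18 − 6 − 12 = 0; torsion from ∂_2 factors > 1: [2]. So H_1 ≅ Z/2.
H_2: b_2 = 12 − 12 − 0 = 0; torsion from ∂_3 factors > 1: none. So H_2 ≅ 0.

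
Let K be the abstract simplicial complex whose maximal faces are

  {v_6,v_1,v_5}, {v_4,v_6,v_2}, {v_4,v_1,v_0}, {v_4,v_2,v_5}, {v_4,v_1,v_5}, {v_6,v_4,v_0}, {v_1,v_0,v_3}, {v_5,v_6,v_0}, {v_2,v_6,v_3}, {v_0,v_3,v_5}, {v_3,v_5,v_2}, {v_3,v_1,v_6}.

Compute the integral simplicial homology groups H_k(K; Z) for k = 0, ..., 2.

Fix the vertex order v_0 < v_1 < v_2 < v_3 < v_4 < v_5 < v_6 and write every simplex with vertices in increasing order. Then dim K = 2 and the simplices of K are:

  0-simplices (7): [v_0], [v_1], [v_2], [v_3], [v_4], [v_5], [v_6]
  1-simplices (18): (18 of them)
  2-simplices (12): (12 of them)

so the chain groups are C_0 ≅ Z^7, C_1 ≅ Z^18, C_2 ≅ Z^12.

∂_1: C_1 → C_0 maps an edge to its endpoints' difference, ∂[p,q] = q − p. For instance
  ∂[v_1,v_6] = [v_6] − [v_1].
As a 7×18 matrix over Z this has rank 6, with invariant factors (1,1,1,1,1,1).

The boundary map ∂_2: C_2 → C_1 acts by ∂[p,q,r] = [q,r] − [p,r] + [p,q]. For instance
  ∂[v_0,v_3,v_5] = [v_3,v_5] − [v_0,v_5] + [v_0,v_3],
  ∂[v_0,v_4,v_6] = [v_4,v_6] − [v_0,v_6] + [v_0,v_4].
As a 18×12 matrix over Z this has rank 12, with invariant factors (1,1,1,1,1,1,1,1,1,1,1,2).

Reading off H_k = ker ∂_k / im ∂_{k+1}:

  H_0: rank C_0 − rank ∂_1 = 7 − 6 = 1, and the invariant factors of ∂_1 are all 1, so H_0 ≅ Z.
  H_1: rank ker ∂_1 − rank ∂_2 = (18 − 6) − 12 = 0, and ∂_2 has invariant factor 2 > 1, so H_1 ≅ Z/2.
  H_2: rank ker ∂_2 − rank ∂_3 = (12 − 12) − 0 = 0, and there is no ∂_3, so H_2 ≅ 0.

As a check, the Euler characteristic is 7 − 18 + 12 = 1, which agrees with 1 − 0 + 0 = 1.

H_0 ≅ Z,  H_1 ≅ Z/2,  H_2 = 0.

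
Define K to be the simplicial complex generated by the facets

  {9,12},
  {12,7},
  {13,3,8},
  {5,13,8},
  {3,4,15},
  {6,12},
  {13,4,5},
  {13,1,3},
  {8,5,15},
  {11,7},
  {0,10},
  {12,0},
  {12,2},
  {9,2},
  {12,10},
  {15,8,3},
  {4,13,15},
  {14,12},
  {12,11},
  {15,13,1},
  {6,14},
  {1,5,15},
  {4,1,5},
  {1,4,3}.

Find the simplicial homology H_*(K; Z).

Take the total order 0 < 1 < 2 < 3 < 4 < 5 < 6 < 7 < 8 < 9 < 10 < 11 < 12 < 13 < 14 < 15 on the vertex set. Then K (dimension 2) consists of the simplices:

  0-simplices (16): [0], [1], [2], [3], [4], [5], [6], [7], [8], [9], [10], [11], [12], [13], [14], [15]
  1-simplices (30): (30 of them)
  2-simplices (12): [1,3,4], [1,3,13], [1,4,5], [1,5,15], [1,13,15], [3,4,15], [3,8,13], [3,8,15], [4,5,13], [4,13,15], [5,8,13], [5,8,15]

so the chain groups are C_0 ≅ Z^16, C_1 ≅ Z^30, C_2 ≅ Z^12.

Boundary ∂_1: C_1 → C_0 sends each edge [p,q] (with p < q) to q − p.
The 16×30 boundary matrix has rank 14 and Smith normal form diag(1,1,1,1,1,1,1,1,1,1,1,1,1,1).

Boundary ∂_2: C_2 → C_1 sends each 2-simplex [p,q,r] to [q,r] − [p,r] + [p,q]. For instance
  ∂[3,4,15] = [4,15] − [3,15] + [3,4],
  ∂[1,3,13] = [3,13] − [1,13] + [1,3].
The resulting 30×12 matrix has rank 12, and its Smith normal form has invariant factors (1,1,1,1,1,1,1,1,1,1,1,2).

Now H_k = ker ∂_k / im ∂_{k+1}, so:

  H_0: rank C_0 − rank ∂_1 = 16 − 14 = 2, and the invariant factors of ∂_1 are all 1, so H_0 ≅ Z^2.
  H_1: rank ker ∂_1 − rank ∂_2 = (30 − 14) − 12 = 4, and ∂_2 has invariant factor 2 > 1, so H_1 ≅ Z^4 × Z/2.
  H_2: rank ker ∂_2 − rank ∂_3 = (12 − 12) − 0 = 0, and there is no ∂_3, so H_2 ≅ 0.

As a check, the Euler characteristic is 16 − 30 + 12 = -2, which agrees with 2 − 4 + 0 = -2.
(K is a triangulation of the disjoint union of a wedge of 4 circles and the real projective plane RP^2.)

H_0 ≅ Z^2,  H_1 ≅ Z^4 × Z/2,  H_2 = 0.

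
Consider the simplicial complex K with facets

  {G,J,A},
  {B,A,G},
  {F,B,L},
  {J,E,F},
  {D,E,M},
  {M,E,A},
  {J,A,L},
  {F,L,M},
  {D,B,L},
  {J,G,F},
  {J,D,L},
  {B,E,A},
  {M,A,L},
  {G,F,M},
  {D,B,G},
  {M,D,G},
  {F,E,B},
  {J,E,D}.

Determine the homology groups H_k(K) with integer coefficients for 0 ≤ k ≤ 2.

Order the vertices as A < B < D < E < F < G < J < L < M. Listing each simplex with vertices in this order, K has dimension 2 with simplices:

  0-simplices (9): A, B, D, E, F, G, J, L, M
  1-simplices (27): AB, AE, AG, AJ, AL, AM, BD, BE, BF, BG, BL, DE, DG, DJ, DL, DM, EF, EJ, EM, FG, FJ, FL, FM, GJ, GM, JL, LM
  2-simplices (18): ABE, ABG, AEM, AGJ, AJL, ALM, BDG, BDL, BEF, BFL, DEJ, DEM, DGM, DJL, EFJ, FGJ, FGM, FLM

so the chain groups are C_0 ≅ Z^9, C_1 ≅ Z^27, C_2 ≅ Z^18.

Boundary ∂_1: C_1 → C_0 sends each edge [p,q] (with p < q) to q − p. For instance
  ∂GM = M − G.
As a 9×27 matrix over Z this has rank 8, with invariant factors (1,1,1,1,1,1,1,1).

∂_2: C_2 → C_1 sends each 2-simplex [p,q,r] to [q,r] − [p,r] + [p,q]. For instance
  ∂AJL = JL − AL + AJ,
  ∂AEM = EM − AM + AE.
The resulting 27×18 matrix has rank 17, and its Smith normal form has invariant factors (1,1,1,1,1,1,1,1,1,1,1,1,1,1,1,1,1).

Computing H_k = (kernel of ∂_k) / (image of ∂_{k+1}):

  H_0: rank C_0 − rank ∂_1 = 9 − 8 = 1, and the invariant factors of ∂_1 are all 1, so H_0 ≅ Z.
  H_1: rank ker ∂_1 − rank ∂_2 = (27 − 8) − 17 = 2, and the invariant factors of ∂_2 are all 1, so H_1 ≅ Z^2.
  H_2: rank ker ∂_2 − rank ∂_3 = (18 − 17) − 0 = 1, and there is no ∂_3, so H_2 ≅ Z.

(K is a triangulation of the torus T^2.)

H_0 ≅ Z,  H_1 ≅ Z^2,  H_2 ≅ Z.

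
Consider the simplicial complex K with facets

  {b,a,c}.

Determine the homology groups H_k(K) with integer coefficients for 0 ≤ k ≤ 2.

H_0 ≅ Z,  H_1 = 0,  H_2 = 0.

Take the total order a < b < c on the vertex set. Then K (dimension 2) consists of the simplices:

  0-simplices (3): a, b, c
  1-simplices (3): ab, ac, bc
  2-simplices (1): abc

giving chain groups C_0 ≅ Z^3, C_1 ≅ Z^3, C_2 ≅ Z^1.

∂_1: C_1 → C_0 sends each edge [p,q] (with p < q) to q − p. For instance
  ∂ac = c − a.
The 3×3 boundary matrix has rank 2 and Smith normal form diag(1,1).

The boundary map ∂_2: C_2 → C_1 sends each 2-simplex [p,q,r] to [q,r] − [p,r] + [p,q]. For instance
  ∂abc = bc − ac + ab.
As a 3×1 matrix over Z this has rank 1, with invariant factors (1).

Now H_k = ker ∂_k / im ∂_{k+1}, so:

  H_0: rank C_0 − rank ∂_1 = 3 − 2 = 1, and the invariant factors of ∂_1 are all 1, so H_0 = Z.
  H_1: rank ker ∂_1 − rank ∂_2 = (3 − 2) − 1 = 0, and the invariant factors of ∂_2 are all 1, so H_1 = 0.
  H_2: rank ker ∂_2 − rank ∂_3 = (1 − 1) − 0 = 0, and there is no ∂_3, so H_2 = 0.

As a check, the Euler characteristic is 3 − 3 + 1 = 1, which agrees with 1 − 0 + 0 = 1.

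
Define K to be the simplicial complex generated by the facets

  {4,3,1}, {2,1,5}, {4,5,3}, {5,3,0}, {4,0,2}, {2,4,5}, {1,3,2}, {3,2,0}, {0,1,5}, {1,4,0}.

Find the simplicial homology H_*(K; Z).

H_0 ≅ Z,  H_1 ≅ Z/2,  H_2 = 0.

Order the vertices as 0 < 1 < 2 < 3 < 4 < 5. Listing each simplex with vertices in this order, K has dimension 2 with simplices:

  0-simplices (6): [0], [1], [2], [3], [4], [5]
  1-simplices (15): [0,1], [0,2], [0,3], [0,4], [0,5], [1,2], [1,3], [1,4], [1,5], [2,3], [2,4], [2,5], [3,4], [3,5], [4,5]
  2-simplices (10): [0,1,4], [0,1,5], [0,2,3], [0,2,4], [0,3,5], [1,2,3], [1,2,5], [1,3,4], [2,4,5], [3,4,5]

Hence C_0 ≅ Z^6, C_1 ≅ Z^15, C_2 ≅ Z^10.

∂_1: C_1 → C_0 sends each edge [p,q] (with p < q) to q − p. For instance
  ∂[0,1] = [1] − [0].
The resulting 6×15 matrix has rank 5, and its Smith normal form has invariant factors (1,1,1,1,1).

∂_2: C_2 → C_1 sends each 2-simplex [p,q,r] to [q,r] − [p,r] + [p,q]. For instance
  ∂[3,4,5] = [4,5] − [3,5] + [3,4],
  ∂[0,1,5] = [1,5] − [0,5] + [0,1].
The resulting 15×10 matrix has rank 10, and its Smith normal form has invariant factors (1,1,1,1,1,1,1,1,1,2).

Computing H_k = (kernel of ∂_k) / (image of ∂_{k+1}):

  H_0: rank C_0 − rank ∂_1 = 6 − 5 = 1, and the invariant factors of ∂_1 are all 1, so H_0 ≅ Z.
  H_1: rank ker ∂_1 − rank ∂_2 = (15 − 5) − 10 = 0, and ∂_2 has invariant factor 2 > 1, so H_1 ≅ Z/2.
  H_2: rank ker ∂_2 − rank ∂_3 = (10 − 10) − 0 = 0, and there is no ∂_3, so H_2 ≅ 0.

(K is a triangulation of the real projective plane RP^2.)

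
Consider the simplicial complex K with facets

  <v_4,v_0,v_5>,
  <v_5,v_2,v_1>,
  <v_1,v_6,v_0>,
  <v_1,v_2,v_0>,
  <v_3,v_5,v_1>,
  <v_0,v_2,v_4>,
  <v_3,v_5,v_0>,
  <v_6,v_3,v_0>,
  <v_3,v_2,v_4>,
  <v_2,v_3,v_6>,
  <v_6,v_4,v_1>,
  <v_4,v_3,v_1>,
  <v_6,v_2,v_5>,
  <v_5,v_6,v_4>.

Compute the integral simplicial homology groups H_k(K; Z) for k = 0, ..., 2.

H_0 = Z,  H_1 = Z^2,  H_2 = Z.

K has 7 vertices, 21 edges, 14 triangles.
rank ∂_0 = 0, rank ∂_1 = 6 ⇒ b_0 = 7 − 0 − 6 = 1; all invariant factors of ∂_1 are 1 so no torsion. So H_0 = Z.
rank ∂_1 = 6, rank ∂_2 = 13 ⇒ b_1 = 21 − 6 − 13 = 2; all invariant factors of ∂_2 are 1 so no torsion. So H_1 = Z^2.
rank ∂_2 = 13, rank ∂_3 = 0 ⇒ b_2 = 14 − 13 − 0 = 1. So H_2 = Z.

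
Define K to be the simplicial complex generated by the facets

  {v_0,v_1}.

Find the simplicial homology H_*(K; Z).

H_0 = Z,  H_1 = 0.

Fix the vertex order v_0 < v_1 and write every simplex with vertices in increasing order. Then dim K = 1 and the simplices of K are:

  0-simplices (2): [v_0], [v_1]
  1-simplices (1): [v_0,v_1]

giving chain groups C_0 ≅ Z^2, C_1 ≅ Z^1.

∂_1: C_1 → C_0 is given by ∂[p,q] = [q] − [p].
As a 2×1 matrix over Z this has rank 1, with invariant factors (1).

Reading off H_k = ker ∂_k / im ∂_{k+1}:

  H_0: rank C_0 − rank ∂_1 = 2 − 1 = 1, and the invariant factors of ∂_1 are all 1, so H_0 = Z.
  H_1: rank ker ∂_1 − rank ∂_2 = (1 − 1) − 0 = 0, and there is no ∂_2, so H_1 = 0.

(K is a triangulation of the 1-simplex.)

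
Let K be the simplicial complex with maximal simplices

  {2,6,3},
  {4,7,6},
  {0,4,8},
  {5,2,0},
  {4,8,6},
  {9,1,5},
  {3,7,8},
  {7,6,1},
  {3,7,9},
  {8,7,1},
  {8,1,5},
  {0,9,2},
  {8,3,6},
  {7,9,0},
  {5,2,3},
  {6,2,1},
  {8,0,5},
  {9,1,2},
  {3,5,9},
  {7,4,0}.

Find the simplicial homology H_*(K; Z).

H_0 ≅ Z,  H_1 ≅ Z ⊕ Z/2,  H_2 = 0.

Order the vertices as 0 < 1 < 2 < 3 < 4 < 5 < 6 < 7 < 8 < 9. Listing each simplex with vertices in this order, K has dimension 2 with simplices:

  0-simplices (10): [0], [1], [2], [3], [4], [5], [6], [7], [8], [9]
  1-simplices (30): (30 of them)
  2-simplices (20): (20 of them)

giving chain groups C_0 ≅ Z^10, C_1 ≅ Z^30, C_2 ≅ Z^20.

Boundary ∂_1: C_1 → C_0 is given by ∂[p,q] = [q] − [p].
The 10×30 boundary matrix has rank 9 and Smith normal form diag(1,1,1,1,1,1,1,1,1).

The boundary map ∂_2: C_2 → C_1 maps a triangle to the signed sum of its edges. For instance
  ∂[0,4,8] = [4,8] − [0,8] + [0,4],
  ∂[3,7,9] = [7,9] − [3,9] + [3,7].
The 30×20 boundary matrix has rank 20 and Smith normal form diag(1,1,1,1,1,1,1,1,1,1,1,1,1,1,1,1,1,1,1,2).

Computing H_k = (kernel of ∂_k) / (image of ∂_{k+1}):

  H_0: rank C_0 − rank ∂_1 = 10 − 9 = 1, and the invariant factors of ∂_1 are all 1, so H_0 ≅ Z.
  H_1: rank ker ∂_1 − rank ∂_2 = (30 − 9) − 20 = 1, and ∂_2 has invariant factor 2 > 1, so H_1 ≅ Z ⊕ Z/2.
  H_2: rank ker ∂_2 − rank ∂_3 = (20 − 20) − 0 = 0, and there is no ∂_3, so H_2 ≅ 0.

As a check, the Euler characteristic is 10 − 30 + 20 = 0, which agrees with 1 − 1 + 0 = 0.
(K is a triangulation of the Klein bottle.)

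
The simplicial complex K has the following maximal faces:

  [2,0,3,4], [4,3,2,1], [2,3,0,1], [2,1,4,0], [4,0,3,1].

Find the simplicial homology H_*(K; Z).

H_0 = Z,  H_1 = 0,  H_2 = 0,  H_3 = Z.

Order the vertices as 0 < 1 < 2 < 3 < 4. Listing each simplex with vertices in this order, K has dimension 3 with simplices:

  0-simplices (5): [0], [1], [2], [3], [4]
  1-simplices (10): [0,1], [0,2], [0,3], [0,4], [1,2], [1,3], [1,4], [2,3], [2,4], [3,4]
  2-simplices (10): [0,1,2], [0,1,3], [0,1,4], [0,2,3], [0,2,4], [0,3,4], [1,2,3], [1,2,4], [1,3,4], [2,3,4]
  3-simplices (5): [0,1,2,3], [0,1,2,4], [0,1,3,4], [0,2,3,4], [1,2,3,4]

Hence C_0 ≅ Z^5, C_1 ≅ Z^10, C_2 ≅ Z^10, C_3 ≅ Z^5.

∂_1: C_1 → C_0 sends each edge [p,q] (with p < q) to q − p. For instance
  ∂[1,2] = [2] − [1].
The resulting 5×10 matrix has rank 4, and its Smith normal form has invariant factors (1,1,1,1).

∂_2: C_2 → C_1 maps a triangle to the signed sum of its edges. For instance
  ∂[2,3,4] = [3,4] − [2,4] + [2,3],
  ∂[0,2,3] = [2,3] − [0,3] + [0,2].
As a 10×10 matrix over Z this has rank 6, with invariant factors (1,1,1,1,1,1).

∂_3: C_3 → C_2 sends each 3-simplex σ to the alternating sum Σ_i (−1)^i (σ with its i-th vertex removed). For instance
  ∂[0,1,2,4] = [1,2,4] − [0,2,4] + [0,1,4] − [0,1,2],
  ∂[0,1,3,4] = [1,3,4] − [0,3,4] + [0,1,4] − [0,1,3].
This gives a 10×5 integer matrix of rank 4; reducing to Smith normal form yields diagonal entries (1,1,1,1).

From H_k ≅ ker(∂_k) / im(∂_{k+1}) we obtain:

  H_0: rank C_0 − rank ∂_1 = 5 − 4 = 1, and the invariant factors of ∂_1 are all 1, so H_0 ≅ Z.
  H_1: rank ker ∂_1 − rank ∂_2 = (10 − 4) − 6 = 0, and the invariant factors of ∂_2 are all 1, so H_1 ≅ 0.
  H_2: rank ker ∂_2 − rank ∂_3 = (10 − 6) − 4 = 0, and the invariant factors of ∂_3 are all 1, so H_2 ≅ 0.
  H_3: rank ker ∂_3 − rank ∂_4 = (5 − 4) − 0 = 1, and there is no ∂_4, so H_3 ≅ Z.

As a check, the Euler characteristic is 5 − 10 + 10 − 5 = 0, which agrees with 1 − 0 + 0 − 1 = 0.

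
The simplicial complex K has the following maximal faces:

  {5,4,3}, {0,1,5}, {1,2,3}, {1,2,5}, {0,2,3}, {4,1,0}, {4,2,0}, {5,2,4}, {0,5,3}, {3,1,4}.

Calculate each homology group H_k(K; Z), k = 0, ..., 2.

Order the vertices as 0 < 1 < 2 < 3 < 4 < 5. Listing each simplex with vertices in this order, K has dimension 2 with simplices:

  0-simplices (6): [0], [1], [2], [3], [4], [5]
  1-simplices (15): [0,1], [0,2], [0,3], [0,4], [0,5], [1,2], [1,3], [1,4], [1,5], [2,3], [2,4], [2,5], [3,4], [3,5], [4,5]
  2-simplices (10): [0,1,4], [0,1,5], [0,2,3], [0,2,4], [0,3,5], [1,2,3], [1,2,5], [1,3,4], [2,4,5], [3,4,5]

Hence C_0 ≅ Z^6, C_1 ≅ Z^15, C_2 ≅ Z^10.

∂_1: C_1 → C_0 is given by ∂[p,q] = [q] − [p].
This gives a 6×15 integer matrix of rank 5; reducing to Smith normal form yields diagonal entries (1,1,1,1,1).

Boundary ∂_2: C_2 → C_1 sends each 2-simplex [p,q,r] to [q,r] − [p,r] + [p,q]. For instance
  ∂[2,4,5] = [4,5] − [2,5] + [2,4],
  ∂[1,2,5] = [2,5] − [1,5] + [1,2].
The 15×10 boundary matrix has rank 10 and Smith normal form diag(1,1,1,1,1,1,1,1,1,2).

Computing H_k = (kernel of ∂_k) / (image of ∂_{k+1}):

  H_0: rank C_0 − rank ∂_1 = 6 − 5 = 1, and the invariant factors of ∂_1 are all 1, so H_0 ≅ Z.
  H_1: rank ker ∂_1 − rank ∂_2 = (15 − 5) − 10 = 0, and ∂_2 has invariant factor 2 > 1, so H_1 ≅ Z/2Z.
  H_2: rank ker ∂_2 − rank ∂_3 = (10 − 10) − 0 = 0, and there is no ∂_3, so H_2 ≅ 0.

(K is a triangulation of the real projective plane RP^2.)

H_0 ≅ Z,  H_1 ≅ Z/2Z,  H_2 = 0.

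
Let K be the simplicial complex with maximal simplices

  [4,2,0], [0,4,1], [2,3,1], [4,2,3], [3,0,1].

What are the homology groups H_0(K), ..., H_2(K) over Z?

Fix the vertex order 0 < 1 < 2 < 3 < 4 and write every simplex with vertices in increasing order. Then dim K = 2 and the simplices of K are:

  0-simplices (5): [0], [1], [2], [3], [4]
  1-simplices (10): [0,1], [0,2], [0,3], [0,4], [1,2], [1,3], [1,4], [2,3], [2,4], [3,4]
  2-simplices (5): [0,1,3], [0,1,4], [0,2,4], [1,2,3], [2,3,4]

giving chain groups C_0 ≅ Z^5, C_1 ≅ Z^10, C_2 ≅ Z^5.

The boundary map ∂_1: C_1 → C_0 is given by ∂[p,q] = [q] − [p]. For instance
  ∂[1,4] = [4] − [1].
The 5×10 boundary matrix has rank 4 and Smith normal form diag(1,1,1,1).

The boundary map ∂_2: C_2 → C_1 acts by ∂[p,q,r] = [q,r] − [p,r] + [p,q]. For instance
  ∂[0,2,4] = [2,4] − [0,4] + [0,2],
  ∂[1,2,3] = [2,3] − [1,3] + [1,2].
This gives a 10×5 integer matrix of rank 5; reducing to Smith normal form yields diagonal entries (1,1,1,1,1).

Now H_k = ker ∂_k / im ∂_{k+1}, so:

  H_0: rank C_0 − rank ∂_1 = 5 − 4 = 1, and the invariant factors of ∂_1 are all 1, so H_0 = Z.
  H_1: rank ker ∂_1 − rank ∂_2 = (10 − 4) − 5 = 1, and the invariant factors of ∂_2 are all 1, so H_1 = Z.
  H_2: rank ker ∂_2 − rank ∂_3 = (5 − 5) − 0 = 0, and there is no ∂_3, so H_2 = 0.

As a check, the Euler characteristic is 5 − 10 + 5 = 0, which agrees with 1 − 1 + 0 = 0.
(K is a triangulation of the Möbius band.)

H_0 ≅ Z,  H_1 ≅ Z,  H_2 = 0.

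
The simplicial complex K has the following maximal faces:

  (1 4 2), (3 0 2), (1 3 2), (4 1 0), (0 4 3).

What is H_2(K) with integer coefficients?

We work with the vertex ordering 0 < 1 < 2 < 3 < 4. The simplices of K, each written with vertices in increasing order, are:

  0-simplices (5): [0], [1], [2], [3], [4]
  1-simplices (10): [0,1], [0,2], [0,3], [0,4], [1,2], [1,3], [1,4], [2,3], [2,4], [3,4]
  2-simplices (5): [0,1,4], [0,2,3], [0,3,4], [1,2,3], [1,2,4]

so the chain groups are C_0 ≅ Z^5, C_1 ≅ Z^10, C_2 ≅ Z^5.

The boundary map ∂_1: C_1 → C_0 is given by ∂[p,q] = [q] − [p]. For instance
  ∂[2,3] = [3] − [2].
The 5×10 boundary matrix has rank 4 and Smith normal form diag(1,1,1,1).

Boundary ∂_2: C_2 → C_1 sends each 2-simplex [p,q,r] to [q,r] − [p,r] + [p,q]. For instance
  ∂[0,3,4] = [3,4] − [0,4] + [0,3],
  ∂[0,1,4] = [1,4] − [0,4] + [0,1].
The resulting 10×5 matrix has rank 5, and its Smith normal form has invariant factors (1,1,1,1,1).

Reading off H_k = ker ∂_k / im ∂_{k+1}:

  H_2: rank ker ∂_2 − rank ∂_3 = (5 − 5) − 0 = 0, and there is no ∂_3, so H_2 ≅ 0.

H_2 ≅ 0.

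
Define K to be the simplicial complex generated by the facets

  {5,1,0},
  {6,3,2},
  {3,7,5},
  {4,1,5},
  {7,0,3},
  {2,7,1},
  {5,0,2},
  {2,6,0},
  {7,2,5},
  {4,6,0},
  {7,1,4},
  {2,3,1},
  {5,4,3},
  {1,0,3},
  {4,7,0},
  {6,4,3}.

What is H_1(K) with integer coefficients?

Fix the vertex order 0 < 1 < 2 < 3 < 4 < 5 < 6 < 7 and write every simplex with vertices in increasing order. Then dim K = 2 and the simplices of K are:

  0-simplices (8): [0], [1], [2], [3], [4], [5], [6], [7]
  1-simplices (24): (24 of them)
  2-simplices (16): [0,1,3], [0,1,5], [0,2,5], [0,2,6], [0,3,7], [0,4,6], [0,4,7], [1,2,3], [1,2,7], [1,4,5], [1,4,7], [2,3,6], [2,5,7], [3,4,5], [3,4,6], [3,5,7]

so the chain groups are C_0 ≅ Z^8, C_1 ≅ Z^24, C_2 ≅ Z^16.

The boundary map ∂_1: C_1 → C_0 is given by ∂[p,q] = [q] − [p]. For instance
  ∂[1,2] = [2] − [1].
The 8×24 boundary matrix has rank 7 and Smith normal form diag(1,1,1,1,1,1,1).

The boundary map ∂_2: C_2 → C_1 acts by ∂[p,q,r] = [q,r] − [p,r] + [p,q]. For instance
  ∂[1,4,7] = [4,7] − [1,7] + [1,4],
  ∂[0,1,3] = [1,3] − [0,3] + [0,1].
The resulting 24×16 matrix has rank 15, and its Smith normal form has invariant factors (1,1,1,1,1,1,1,1,1,1,1,1,1,1,1).

Now H_k = ker ∂_k / im ∂_{k+1}, so:

  H_1: rank ker ∂_1 − rank ∂_2 = (24 − 7) − 15 = 2, and the invariant factors of ∂_2 are all 1, so H_1 ≅ Z^2.

(K is a triangulation of the torus T^2.)

H_1 = Z^2.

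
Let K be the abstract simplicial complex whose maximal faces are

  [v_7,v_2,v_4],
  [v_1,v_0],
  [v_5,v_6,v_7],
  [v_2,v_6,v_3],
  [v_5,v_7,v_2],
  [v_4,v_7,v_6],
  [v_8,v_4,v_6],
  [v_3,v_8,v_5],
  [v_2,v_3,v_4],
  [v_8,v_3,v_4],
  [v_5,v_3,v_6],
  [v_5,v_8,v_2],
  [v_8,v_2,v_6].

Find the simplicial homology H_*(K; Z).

H_0 = Z^2,  H_1 = Z/2,  H_2 = 0.

Fix the vertex order v_0 < v_1 < v_2 < v_3 < v_4 < v_5 < v_6 < v_7 < v_8 and write every simplex with vertices in increasing order. Then dim K = 2 and the simplices of K are:

  0-simplices (9): [v_0], [v_1], [v_2], [v_3], [v_4], [v_5], [v_6], [v_7], [v_8]
  1-simplices (19): (19 of them)
  2-simplices (12): (12 of them)

so the chain groups are C_0 ≅ Z^9, C_1 ≅ Z^19, C_2 ≅ Z^12.

Boundary ∂_1: C_1 → C_0 is given by ∂[p,q] = [q] − [p].
The 9×19 boundary matrix has rank 7 and Smith normal form diag(1,1,1,1,1,1,1).

∂_2: C_2 → C_1 maps a triangle to the signed sum of its edges. For instance
  ∂[v_3,v_4,v_8] = [v_4,v_8] − [v_3,v_8] + [v_3,v_4],
  ∂[v_2,v_5,v_7] = [v_5,v_7] − [v_2,v_7] + [v_2,v_5].
The 19×12 boundary matrix has rank 12 and Smith normal form diag(1,1,1,1,1,1,1,1,1,1,1,2).

From H_k ≅ ker(∂_k) / im(∂_{k+1}) we obtain:

  H_0: rank C_0 − rank ∂_1 = 9 − 7 = 2, and the invariant factors of ∂_1 are all 1, so H_0 = Z^2.
  H_1: rank ker ∂_1 − rank ∂_2 = (19 − 7) − 12 = 0, and ∂_2 has invariant factor 2 > 1, so H_1 = Z/2.
  H_2: rank ker ∂_2 − rank ∂_3 = (12 − 12) − 0 = 0, and there is no ∂_3, so H_2 = 0.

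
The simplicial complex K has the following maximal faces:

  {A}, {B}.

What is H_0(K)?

H_0 = Z^2.

We work with the vertex ordering A < B. The simplices of K, each written with vertices in increasing order, are:

  0-simplices (2): A, B

so the chain groups are C_0 ≅ Z^2.

Computing H_k = (kernel of ∂_k) / (image of ∂_{k+1}):

  H_0: rank C_0 − rank ∂_1 = 2 − 0 = 2, and there is no ∂_1, so H_0 = Z^2.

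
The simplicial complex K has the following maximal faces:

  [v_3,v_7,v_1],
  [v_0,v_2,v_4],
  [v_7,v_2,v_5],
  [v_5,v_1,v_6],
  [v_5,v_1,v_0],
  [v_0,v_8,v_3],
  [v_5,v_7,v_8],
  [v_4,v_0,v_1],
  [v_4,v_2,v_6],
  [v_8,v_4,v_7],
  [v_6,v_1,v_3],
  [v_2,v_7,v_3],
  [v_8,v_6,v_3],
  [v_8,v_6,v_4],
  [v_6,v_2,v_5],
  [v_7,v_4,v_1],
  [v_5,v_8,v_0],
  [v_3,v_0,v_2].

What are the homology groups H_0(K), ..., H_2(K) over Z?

H_0 = Z,  H_1 = Z^2,  H_2 = Z.

We work with the vertex ordering v_0 < v_1 < v_2 < v_3 < v_4 < v_5 < v_6 < v_7 < v_8. The simplices of K, each written with vertices in increasing order, are:

  0-simplices (9): [v_0], [v_1], [v_2], [v_3], [v_4], [v_5], [v_6], [v_7], [v_8]
  1-simplices (27): (27 of them)
  2-simplices (18): (18 of them)

Hence C_0 ≅ Z^9, C_1 ≅ Z^27, C_2 ≅ Z^18.

The boundary map ∂_1: C_1 → C_0 sends each edge [p,q] (with p < q) to q − p. For instance
  ∂[v_0,v_8] = [v_8] − [v_0].
As a 9×27 matrix over Z this has rank 8, with invariant factors (1,1,1,1,1,1,1,1).

The boundary map ∂_2: C_2 → C_1 maps a triangle to the signed sum of its edges. For instance
  ∂[v_0,v_2,v_4] = [v_2,v_4] − [v_0,v_4] + [v_0,v_2],
  ∂[v_0,v_3,v_8] = [v_3,v_8] − [v_0,v_8] + [v_0,v_3].
This gives a 27×18 integer matrix of rank 17; reducing to Smith normal form yields diagonal entries (1,1,1,1,1,1,1,1,1,1,1,1,1,1,1,1,1).

Reading off H_k = ker ∂_k / im ∂_{k+1}:

  H_0: rank C_0 − rank ∂_1 = 9 − 8 = 1, and the invariant factors of ∂_1 are all 1, so H_0 ≅ Z.
  H_1: rank ker ∂_1 − rank ∂_2 = (27 − 8) − 17 = 2, and the invariant factors of ∂_2 are all 1, so H_1 ≅ Z^2.
  H_2: rank ker ∂_2 − rank ∂_3 = (18 − 17) − 0 = 1, and there is no ∂_3, so H_2 ≅ Z.

(K is a triangulation of the torus T^2.)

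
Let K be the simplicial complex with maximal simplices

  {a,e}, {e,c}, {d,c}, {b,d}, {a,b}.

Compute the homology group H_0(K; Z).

H_0 = Z.

We work with the vertex ordering a < b < c < d < e. The simplices of K, each written with vertices in increasing order, are:

  0-simplices (5): a, b, c, d, e
  1-simplices (5): ab, ae, bd, cd, ce

giving chain groups C_0 ≅ Z^5, C_1 ≅ Z^5.

Boundary ∂_1: C_1 → C_0 maps an edge to its endpoints' difference, ∂[p,q] = q − p.
This gives a 5×5 integer matrix of rank 4; reducing to Smith normal form yields diagonal entries (1,1,1,1).

From H_k ≅ ker(∂_k) / im(∂_{k+1}) we obtain:

  H_0: rank C_0 − rank ∂_1 = 5 − 4 = 1, and the invariant factors of ∂_1 are all 1, so H_0 = Z.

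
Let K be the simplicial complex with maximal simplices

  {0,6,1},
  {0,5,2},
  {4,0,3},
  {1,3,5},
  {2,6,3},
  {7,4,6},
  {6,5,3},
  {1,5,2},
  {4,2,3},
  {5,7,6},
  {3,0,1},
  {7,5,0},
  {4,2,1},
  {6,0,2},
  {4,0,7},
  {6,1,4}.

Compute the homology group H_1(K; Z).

H_1 ≅ Z^2.

We work with the vertex ordering 0 < 1 < 2 < 3 < 4 < 5 < 6 < 7. The simplices of K, each written with vertices in increasing order, are:

  0-simplices (8): [0], [1], [2], [3], [4], [5], [6], [7]
  1-simplices (24): (24 of them)
  2-simplices (16): [0,1,3], [0,1,6], [0,2,5], [0,2,6], [0,3,4], [0,4,7], [0,5,7], [1,2,4], [1,2,5], [1,3,5], [1,4,6], [2,3,4], [2,3,6], [3,5,6], [4,6,7], [5,6,7]

giving chain groups C_0 ≅ Z^8, C_1 ≅ Z^24, C_2 ≅ Z^16.

Boundary ∂_1: C_1 → C_0 maps an edge to its endpoints' difference, ∂[p,q] = q − p.
The resulting 8×24 matrix has rank 7, and its Smith normal form has invariant factors (1,1,1,1,1,1,1).

The boundary map ∂_2: C_2 → C_1 acts by ∂[p,q,r] = [q,r] − [p,r] + [p,q]. For instance
  ∂[1,4,6] = [4,6] − [1,6] + [1,4],
  ∂[1,2,4] = [2,4] − [1,4] + [1,2].
As a 24×16 matrix over Z this has rank 15, with invariant factors (1,1,1,1,1,1,1,1,1,1,1,1,1,1,1).

Reading off H_k = ker ∂_k / im ∂_{k+1}:

  H_1: rank ker ∂_1 − rank ∂_2 = (24 − 7) − 15 = 2, and the invariant factors of ∂_2 are all 1, so H_1 = Z^2.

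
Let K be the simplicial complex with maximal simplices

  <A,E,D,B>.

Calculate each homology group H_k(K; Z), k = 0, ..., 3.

H_0 ≅ Z,  H_1 = 0,  H_2 = 0,  H_3 = 0.

Take the total order A < B < D < E on the vertex set. Then K (dimension 3) consists of the simplices:

  0-simplices (4): A, B, D, E
  1-simplices (6): AB, AD, AE, BD, BE, DE
  2-simplices (4): ABD, ABE, ADE, BDE
  3-simplices (1): ABDE

so the chain groups are C_0 ≅ Z^4, C_1 ≅ Z^6, C_2 ≅ Z^4, C_3 ≅ Z^1.

∂_1: C_1 → C_0 maps an edge to its endpoints' difference, ∂[p,q] = q − p.
The 4×6 boundary matrix has rank 3 and Smith normal form diag(1,1,1).

Boundary ∂_2: C_2 → C_1 acts by ∂[p,q,r] = [q,r] − [p,r] + [p,q]. For instance
  ∂ADE = DE − AE + AD,
  ∂BDE = DE − BE + BD.
This gives a 6×4 integer matrix of rank 3; reducing to Smith normal form yields diagonal entries (1,1,1).

Boundary ∂_3: C_3 → C_2 sends each 3-simplex σ to the alternating sum Σ_i (−1)^i (σ with its i-th vertex removed). For instance
  ∂ABDE = BDE − ADE + ABE − ABD.
This gives a 4×1 integer matrix of rank 1; reducing to Smith normal form yields diagonal entries (1).

Computing H_k = (kernel of ∂_k) / (image of ∂_{k+1}):

  H_0: rank C_0 − rank ∂_1 = 4 − 3 = 1, and the invariant factors of ∂_1 are all 1, so H_0 = Z.
  H_1: rank ker ∂_1 − rank ∂_2 = (6 − 3) − 3 = 0, and the invariant factors of ∂_2 are all 1, so H_1 = 0.
  H_2: rank ker ∂_2 − rank ∂_3 = (4 − 3) − 1 = 0, and the invariant factors of ∂_3 are all 1, so H_2 = 0.
  H_3: rank ker ∂_3 − rank ∂_4 = (1 − 1) − 0 = 0, and there is no ∂_4, so H_3 = 0.

(K is a triangulation of the 3-simplex.)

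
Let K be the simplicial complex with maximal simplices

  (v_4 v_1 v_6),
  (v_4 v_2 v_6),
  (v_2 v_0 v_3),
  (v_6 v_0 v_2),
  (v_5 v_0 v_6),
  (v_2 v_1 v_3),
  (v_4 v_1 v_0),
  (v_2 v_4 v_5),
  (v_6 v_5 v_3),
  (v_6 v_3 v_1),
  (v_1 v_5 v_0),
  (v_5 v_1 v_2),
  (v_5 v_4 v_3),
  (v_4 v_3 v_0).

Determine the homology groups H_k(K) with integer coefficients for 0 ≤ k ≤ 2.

Order the vertices as v_0 < v_1 < v_2 < v_3 < v_4 < v_5 < v_6. Listing each simplex with vertices in this order, K has dimension 2 with simplices:

  0-simplices (7): [v_0], [v_1], [v_2], [v_3], [v_4], [v_5], [v_6]
  1-simplices (21): (21 of them)
  2-simplices (14): (14 of them)

giving chain groups C_0 ≅ Z^7, C_1 ≅ Z^21, C_2 ≅ Z^14.

∂_1: C_1 → C_0 is given by ∂[p,q] = [q] − [p]. For instance
  ∂[v_3,v_4] = [v_4] − [v_3].
The resulting 7×21 matrix has rank 6, and its Smith normal form has invariant factors (1,1,1,1,1,1).

The boundary map ∂_2: C_2 → C_1 maps a triangle to the signed sum of its edges. For instance
  ∂[v_0,v_2,v_3] = [v_2,v_3] − [v_0,v_3] + [v_0,v_2],
  ∂[v_1,v_4,v_6] = [v_4,v_6] − [v_1,v_6] + [v_1,v_4].
This gives a 21×14 integer matrix of rank 13; reducing to Smith normal form yields diagonal entries (1,1,1,1,1,1,1,1,1,1,1,1,1).

Now H_k = ker ∂_k / im ∂_{k+1}, so:

  H_0: rank C_0 − rank ∂_1 = 7 − 6 = 1, and the invariant factors of ∂_1 are all 1, so H_0 ≅ Z.
  H_1: rank ker ∂_1 − rank ∂_2 = (21 − 6) − 13 = 2, and the invariant factors of ∂_2 are all 1, so H_1 ≅ Z^2.
  H_2: rank ker ∂_2 − rank ∂_3 = (14 − 13) − 0 = 1, and there is no ∂_3, so H_2 ≅ Z.

H_0 = Z,  H_1 = Z^2,  H_2 = Z.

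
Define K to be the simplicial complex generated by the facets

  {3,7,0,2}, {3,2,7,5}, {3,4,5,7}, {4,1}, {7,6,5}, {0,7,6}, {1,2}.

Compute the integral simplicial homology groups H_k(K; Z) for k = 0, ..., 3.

H_0 = Z,  H_1 = Z,  H_2 = 0,  H_3 = 0.

Order the vertices as 0 < 1 < 2 < 3 < 4 < 5 < 6 < 7. Listing each simplex with vertices in this order, K has dimension 3 with simplices:

  0-simplices (8): [0], [1], [2], [3], [4], [5], [6], [7]
  1-simplices (17): [0,2], [0,3], [0,6], [0,7], [1,2], [1,4], [2,3], [2,5], [2,7], [3,4], [3,5], [3,7], [4,5], [4,7], [5,6], [5,7], [6,7]
  2-simplices (12): [0,2,3], [0,2,7], [0,3,7], [0,6,7], [2,3,5], [2,3,7], [2,5,7], [3,4,5], [3,4,7], [3,5,7], [4,5,7], [5,6,7]
  3-simplices (3): [0,2,3,7], [2,3,5,7], [3,4,5,7]

Hence C_0 ≅ Z^8, C_1 ≅ Z^17, C_2 ≅ Z^12, C_3 ≅ Z^3.

The boundary map ∂_1: C_1 → C_0 sends each edge [p,q] (with p < q) to q − p.
The 8×17 boundary matrix has rank 7 and Smith normal form diag(1,1,1,1,1,1,1).

∂_2: C_2 → C_1 acts by ∂[p,q,r] = [q,r] − [p,r] + [p,q]. For instance
  ∂[0,3,7] = [3,7] − [0,7] + [0,3],
  ∂[0,2,7] = [2,7] − [0,7] + [0,2].
This gives a 17×12 integer matrix of rank 9; reducing to Smith normal form yields diagonal entries (1,1,1,1,1,1,1,1,1).

The boundary map ∂_3: C_3 → C_2 sends each 3-simplex σ to the alternating sum Σ_i (−1)^i (σ with its i-th vertex removed). For instance
  ∂[2,3,5,7] = [3,5,7] − [2,5,7] + [2,3,7] − [2,3,5],
  ∂[3,4,5,7] = [4,5,7] − [3,5,7] + [3,4,7] − [3,4,5].
As a 12×3 matrix over Z this has rank 3, with invariant factors (1,1,1).

Now H_k = ker ∂_k / im ∂_{k+1}, so:

  H_0: rank C_0 − rank ∂_1 = 8 − 7 = 1, and the invariant factors of ∂_1 are all 1, so H_0 ≅ Z.
  H_1: rank ker ∂_1 − rank ∂_2 = (17 − 7) − 9 = 1, and the invariant factors of ∂_2 are all 1, so H_1 ≅ Z.
  H_2: rank ker ∂_2 − rank ∂_3 = (12 − 9) − 3 = 0, and the invariant factors of ∂_3 are all 1, so H_2 ≅ 0.
  H_3: rank ker ∂_3 − rank ∂_4 = (3 − 3) − 0 = 0, and there is no ∂_4, so H_3 ≅ 0.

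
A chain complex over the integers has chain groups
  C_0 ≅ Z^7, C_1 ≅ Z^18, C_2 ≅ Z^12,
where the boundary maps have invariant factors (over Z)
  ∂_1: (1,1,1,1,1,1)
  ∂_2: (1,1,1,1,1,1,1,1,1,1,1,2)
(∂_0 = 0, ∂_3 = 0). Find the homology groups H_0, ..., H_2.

H_0: b_0 = 7 − 0 − 6 = 1; torsion from ∂_1 factors > 1: none. So H_0 = Z.
H_1: b_1 = 18 − 6 − 12 = 0; torsion from ∂_2 factors > 1: [2]. So H_1 = Z/2.
H_2: b_2 = 12 − 12 − 0 = 0; torsion from ∂_3 factors > 1: none. So H_2 = 0.

H_0 = Z,  H_1 = Z/2,  H_2 = 0.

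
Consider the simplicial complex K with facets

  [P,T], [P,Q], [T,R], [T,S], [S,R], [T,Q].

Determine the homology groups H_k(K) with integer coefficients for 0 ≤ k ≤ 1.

H_0 = Z,  H_1 = Z^2.

Order the vertices as P < Q < R < S < T. Listing each simplex with vertices in this order, K has dimension 1 with simplices:

  0-simplices (5): P, Q, R, S, T
  1-simplices (6): PQ, PT, QT, RS, RT, ST

giving chain groups C_0 ≅ Z^5, C_1 ≅ Z^6.

Boundary ∂_1: C_1 → C_0 sends each edge [p,q] (with p < q) to q − p.
The resulting 5×6 matrix has rank 4, and its Smith normal form has invariant factors (1,1,1,1).

Reading off H_k = ker ∂_k / im ∂_{k+1}:

  H_0: rank C_0 − rank ∂_1 = 5 − 4 = 1, and the invariant factors of ∂_1 are all 1, so H_0 ≅ Z.
  H_1: rank ker ∂_1 − rank ∂_2 = (6 − 4) − 0 = 2, and there is no ∂_2, so H_1 ≅ Z^2.

As a check, the Euler characteristic is 5 − 6 = -1, which agrees with 1 − 2 = -1.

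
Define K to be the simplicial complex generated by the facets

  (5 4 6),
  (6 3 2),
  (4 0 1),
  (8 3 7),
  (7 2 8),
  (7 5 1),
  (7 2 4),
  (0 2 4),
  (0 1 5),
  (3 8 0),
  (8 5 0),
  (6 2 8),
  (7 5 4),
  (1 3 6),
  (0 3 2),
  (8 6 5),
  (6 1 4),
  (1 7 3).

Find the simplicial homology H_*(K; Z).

We work with the vertex ordering 0 < 1 < 2 < 3 < 4 < 5 < 6 < 7 < 8. The simplices of K, each written with vertices in increasing order, are:

  0-simplices (9): [0], [1], [2], [3], [4], [5], [6], [7], [8]
  1-simplices (27): (27 of them)
  2-simplices (18): [0,1,4], [0,1,5], [0,2,3], [0,2,4], [0,3,8], [0,5,8], [1,3,6], [1,3,7], [1,4,6], [1,5,7], [2,3,6], [2,4,7], [2,6,8], [2,7,8], [3,7,8], [4,5,6], [4,5,7], [5,6,8]

giving chain groups C_0 ≅ Z^9, C_1 ≅ Z^27, C_2 ≅ Z^18.

Boundary ∂_1: C_1 → C_0 is given by ∂[p,q] = [q] − [p].
The 9×27 boundary matrix has rank 8 and Smith normal form diag(1,1,1,1,1,1,1,1).

∂_2: C_2 → C_1 maps a triangle to the signed sum of its edges. For instance
  ∂[4,5,7] = [5,7] − [4,7] + [4,5],
  ∂[2,6,8] = [6,8] − [2,8] + [2,6].
As a 27×18 matrix over Z this has rank 18, with invariant factors (1,1,1,1,1,1,1,1,1,1,1,1,1,1,1,1,1,2).

Now H_k = ker ∂_k / im ∂_{k+1}, so:

  H_0: rank C_0 − rank ∂_1 = 9 − 8 = 1, and the invariant factors of ∂_1 are all 1, so H_0 = Z.
  H_1: rank ker ∂_1 − rank ∂_2 = (27 − 8) − 18 = 1, and ∂_2 has invariant factor 2 > 1, so H_1 = Z ⊕ Z/2.
  H_2: rank ker ∂_2 − rank ∂_3 = (18 − 18) − 0 = 0, and there is no ∂_3, so H_2 = 0.

As a check, the Euler characteristic is 9 − 27 + 18 = 0, which agrees with 1 − 1 + 0 = 0.
(K is a triangulation of the Klein bottle.)

H_0 = Z,  H_1 = Z ⊕ Z/2,  H_2 = 0.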